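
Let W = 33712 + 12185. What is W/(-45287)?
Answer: -45897/45287 ≈ -1.0135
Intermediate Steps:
W = 45897
W/(-45287) = 45897/(-45287) = 45897*(-1/45287) = -45897/45287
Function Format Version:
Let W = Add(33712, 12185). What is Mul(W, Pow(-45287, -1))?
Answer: Rational(-45897, 45287) ≈ -1.0135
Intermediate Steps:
W = 45897
Mul(W, Pow(-45287, -1)) = Mul(45897, Pow(-45287, -1)) = Mul(45897, Rational(-1, 45287)) = Rational(-45897, 45287)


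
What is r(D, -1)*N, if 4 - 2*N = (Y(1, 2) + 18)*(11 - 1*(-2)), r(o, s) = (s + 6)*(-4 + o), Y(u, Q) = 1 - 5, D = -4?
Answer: 3560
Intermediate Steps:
Y(u, Q) = -4
r(o, s) = (-4 + o)*(6 + s) (r(o, s) = (6 + s)*(-4 + o) = (-4 + o)*(6 + s))
N = -89 (N = 2 - (-4 + 18)*(11 - 1*(-2))/2 = 2 - 7*(11 + 2) = 2 - 7*13 = 2 - 1/2*182 = 2 - 91 = -89)
r(D, -1)*N = (-24 - 4*(-1) + 6*(-4) - 4*(-1))*(-89) = (-24 + 4 - 24 + 4)*(-89) = -40*(-89) = 3560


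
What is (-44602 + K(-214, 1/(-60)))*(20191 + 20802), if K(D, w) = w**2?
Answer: -6582131188607/3600 ≈ -1.8284e+9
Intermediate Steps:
(-44602 + K(-214, 1/(-60)))*(20191 + 20802) = (-44602 + (1/(-60))**2)*(20191 + 20802) = (-44602 + (-1/60)**2)*40993 = (-44602 + 1/3600)*40993 = -160567199/3600*40993 = -6582131188607/3600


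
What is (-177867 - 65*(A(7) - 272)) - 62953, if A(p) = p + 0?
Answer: -223595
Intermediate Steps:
A(p) = p
(-177867 - 65*(A(7) - 272)) - 62953 = (-177867 - 65*(7 - 272)) - 62953 = (-177867 - 65*(-265)) - 62953 = (-177867 + 17225) - 62953 = -160642 - 62953 = -223595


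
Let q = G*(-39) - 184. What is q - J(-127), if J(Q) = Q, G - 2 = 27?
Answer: -1188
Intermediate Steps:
G = 29 (G = 2 + 27 = 29)
q = -1315 (q = 29*(-39) - 184 = -1131 - 184 = -1315)
q - J(-127) = -1315 - 1*(-127) = -1315 + 127 = -1188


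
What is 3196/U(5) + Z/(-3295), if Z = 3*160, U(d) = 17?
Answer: 123796/659 ≈ 187.85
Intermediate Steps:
Z = 480
3196/U(5) + Z/(-3295) = 3196/17 + 480/(-3295) = 3196*(1/17) + 480*(-1/3295) = 188 - 96/659 = 123796/659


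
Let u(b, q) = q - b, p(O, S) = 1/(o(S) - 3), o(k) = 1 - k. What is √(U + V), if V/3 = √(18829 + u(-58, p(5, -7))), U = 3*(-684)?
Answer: √(-51300 + 30*√118045)/5 ≈ 40.493*I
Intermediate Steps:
p(O, S) = 1/(-2 - S) (p(O, S) = 1/((1 - S) - 3) = 1/(-2 - S))
U = -2052
V = 6*√118045/5 (V = 3*√(18829 + (-1/(2 - 7) - 1*(-58))) = 3*√(18829 + (-1/(-5) + 58)) = 3*√(18829 + (-1*(-⅕) + 58)) = 3*√(18829 + (⅕ + 58)) = 3*√(18829 + 291/5) = 3*√(94436/5) = 3*(2*√118045/5) = 6*√118045/5 ≈ 412.29)
√(U + V) = √(-2052 + 6*√118045/5)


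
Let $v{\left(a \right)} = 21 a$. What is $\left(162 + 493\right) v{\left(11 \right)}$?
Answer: $151305$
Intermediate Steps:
$\left(162 + 493\right) v{\left(11 \right)} = \left(162 + 493\right) 21 \cdot 11 = 655 \cdot 231 = 151305$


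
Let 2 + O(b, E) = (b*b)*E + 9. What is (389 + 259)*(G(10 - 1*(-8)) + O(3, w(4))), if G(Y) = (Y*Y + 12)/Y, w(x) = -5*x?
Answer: -100008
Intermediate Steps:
G(Y) = (12 + Y²)/Y (G(Y) = (Y² + 12)/Y = (12 + Y²)/Y)
O(b, E) = 7 + E*b² (O(b, E) = -2 + ((b*b)*E + 9) = -2 + (b²*E + 9) = -2 + (E*b² + 9) = -2 + (9 + E*b²) = 7 + E*b²)
(389 + 259)*(G(10 - 1*(-8)) + O(3, w(4))) = (389 + 259)*(((10 - 1*(-8)) + 12/(10 - 1*(-8))) + (7 - 5*4*3²)) = 648*(((10 + 8) + 12/(10 + 8)) + (7 - 20*9)) = 648*((18 + 12/18) + (7 - 180)) = 648*((18 + 12*(1/18)) - 173) = 648*((18 + ⅔) - 173) = 648*(56/3 - 173) = 648*(-463/3) = -100008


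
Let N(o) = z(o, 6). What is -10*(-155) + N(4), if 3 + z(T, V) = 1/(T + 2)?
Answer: 9283/6 ≈ 1547.2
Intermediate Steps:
z(T, V) = -3 + 1/(2 + T) (z(T, V) = -3 + 1/(T + 2) = -3 + 1/(2 + T))
N(o) = (-5 - 3*o)/(2 + o)
-10*(-155) + N(4) = -10*(-155) + (-5 - 3*4)/(2 + 4) = 1550 + (-5 - 12)/6 = 1550 + (⅙)*(-17) = 1550 - 17/6 = 9283/6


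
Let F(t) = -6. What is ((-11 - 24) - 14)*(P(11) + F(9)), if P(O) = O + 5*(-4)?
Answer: 735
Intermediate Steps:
P(O) = -20 + O (P(O) = O - 20 = -20 + O)
((-11 - 24) - 14)*(P(11) + F(9)) = ((-11 - 24) - 14)*((-20 + 11) - 6) = (-35 - 14)*(-9 - 6) = -49*(-15) = 735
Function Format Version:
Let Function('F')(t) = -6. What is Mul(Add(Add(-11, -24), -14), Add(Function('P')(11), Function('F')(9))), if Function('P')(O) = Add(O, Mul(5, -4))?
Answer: 735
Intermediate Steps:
Function('P')(O) = Add(-20, O) (Function('P')(O) = Add(O, -20) = Add(-20, O))
Mul(Add(Add(-11, -24), -14), Add(Function('P')(11), Function('F')(9))) = Mul(Add(Add(-11, -24), -14), Add(Add(-20, 11), -6)) = Mul(Add(-35, -14), Add(-9, -6)) = Mul(-49, -15) = 735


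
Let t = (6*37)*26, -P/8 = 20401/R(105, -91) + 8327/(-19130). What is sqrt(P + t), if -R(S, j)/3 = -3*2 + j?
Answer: 8*sqrt(631247186313930)/2783415 ≈ 72.212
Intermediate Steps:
R(S, j) = 18 - 3*j (R(S, j) = -3*(-3*2 + j) = -3*(-6 + j) = 18 - 3*j)
P = -1551391892/2783415 (P = -8*(20401/(18 - 3*(-91)) + 8327/(-19130)) = -8*(20401/(18 + 273) + 8327*(-1/19130)) = -8*(20401/291 - 8327/19130) = -8*387847973/5566830 = -1551391892/2783415 ≈ -557.37)
t = 5772 (t = 222*26 = 5772)
sqrt(P + t) = sqrt(-1551391892/2783415 + 5772) = sqrt(14514479488/2783415) = 8*sqrt(631247186313930)/2783415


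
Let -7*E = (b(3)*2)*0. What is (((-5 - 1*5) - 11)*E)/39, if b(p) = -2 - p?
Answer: 0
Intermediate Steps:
E = 0 (E = -(-2 - 1*3)*2*0/7 = -(-2 - 3)*2*0/7 = -(-5*2)*0/7 = -(-10)*0/7 = -⅐*0 = 0)
(((-5 - 1*5) - 11)*E)/39 = (((-5 - 1*5) - 11)*0)/39 = (((-5 - 5) - 11)*0)*(1/39) = ((-10 - 11)*0)*(1/39) = -21*0*(1/39) = 0*(1/39) = 0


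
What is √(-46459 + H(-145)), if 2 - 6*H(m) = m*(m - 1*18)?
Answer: I*√1814322/6 ≈ 224.49*I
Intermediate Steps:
H(m) = ⅓ - m*(-18 + m)/6 (H(m) = ⅓ - m*(m - 1*18)/6 = ⅓ - m*(m - 18)/6 = ⅓ - m*(-18 + m)/6)
√(-46459 + H(-145)) = √(-46459 + (⅓ + 3*(-145) - ⅙*(-145)²)) = √(-46459 + (⅓ - 435 - ⅙*21025)) = √(-46459 + (⅓ - 435 - 21025/6)) = √(-46459 - 23633/6) = √(-302387/6) = I*√1814322/6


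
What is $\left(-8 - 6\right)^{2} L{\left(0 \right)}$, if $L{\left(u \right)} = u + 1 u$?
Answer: $0$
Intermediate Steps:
$L{\left(u \right)} = 2 u$ ($L{\left(u \right)} = u + u = 2 u$)
$\left(-8 - 6\right)^{2} L{\left(0 \right)} = \left(-8 - 6\right)^{2} \cdot 2 \cdot 0 = \left(-14\right)^{2} \cdot 0 = 196 \cdot 0 = 0$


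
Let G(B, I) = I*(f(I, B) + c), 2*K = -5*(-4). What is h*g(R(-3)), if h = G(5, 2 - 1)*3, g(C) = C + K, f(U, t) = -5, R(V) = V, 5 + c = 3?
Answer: -147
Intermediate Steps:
K = 10 (K = (-5*(-4))/2 = (1/2)*20 = 10)
c = -2 (c = -5 + 3 = -2)
g(C) = 10 + C (g(C) = C + 10 = 10 + C)
G(B, I) = -7*I (G(B, I) = I*(-5 - 2) = I*(-7) = -7*I)
h = -21 (h = -7*(2 - 1)*3 = -7*1*3 = -7*3 = -21)
h*g(R(-3)) = -21*(10 - 3) = -21*7 = -147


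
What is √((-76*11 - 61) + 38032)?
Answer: √37135 ≈ 192.70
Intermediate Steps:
√((-76*11 - 61) + 38032) = √((-836 - 61) + 38032) = √(-897 + 38032) = √37135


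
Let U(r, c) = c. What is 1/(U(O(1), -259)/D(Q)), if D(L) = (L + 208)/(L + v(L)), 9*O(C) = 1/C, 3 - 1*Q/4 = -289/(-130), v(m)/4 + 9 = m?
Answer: 6861/172235 ≈ 0.039835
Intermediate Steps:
v(m) = -36 + 4*m
Q = 202/65 (Q = 12 - (-1156)/(-130) = 12 - (-1156)*(-1)/130 = 12 - 4*289/130 = 12 - 578/65 = 202/65 ≈ 3.1077)
O(C) = 1/(9*C)
D(L) = (208 + L)/(-36 + 5*L) (D(L) = (L + 208)/(L + (-36 + 4*L)) = (208 + L)/(-36 + 5*L))
1/(U(O(1), -259)/D(Q)) = 1/(-259*(-36 + 5*(202/65))/(208 + 202/65)) = 1/(-259/((13722/65)/(-36 + 202/13))) = 1/(-259/((13722/65)/(-266/13))) = 1/(-259/((-13/266*13722/65))) = 1/(-259/(-6861/665)) = 1/(-259*(-665/6861)) = 1/(172235/6861) = 6861/172235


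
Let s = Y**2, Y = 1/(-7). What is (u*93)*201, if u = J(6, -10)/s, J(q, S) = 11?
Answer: 10075527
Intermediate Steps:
Y = -1/7 ≈ -0.14286
s = 1/49 (s = (-1/7)**2 = 1/49 ≈ 0.020408)
u = 539 (u = 11/(1/49) = 11*49 = 539)
(u*93)*201 = (539*93)*201 = 50127*201 = 10075527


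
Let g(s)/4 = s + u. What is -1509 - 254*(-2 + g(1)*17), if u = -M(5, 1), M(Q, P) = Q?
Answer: 68087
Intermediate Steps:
u = -5 (u = -1*5 = -5)
g(s) = -20 + 4*s (g(s) = 4*(s - 5) = 4*(-5 + s) = -20 + 4*s)
-1509 - 254*(-2 + g(1)*17) = -1509 - 254*(-2 + (-20 + 4*1)*17) = -1509 - 254*(-2 + (-20 + 4)*17) = -1509 - 254*(-2 - 16*17) = -1509 - 254*(-2 - 272) = -1509 - 254*(-274) = -1509 + 69596 = 68087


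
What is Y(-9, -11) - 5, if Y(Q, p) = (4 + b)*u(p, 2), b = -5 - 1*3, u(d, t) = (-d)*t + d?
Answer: -49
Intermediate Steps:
u(d, t) = d - d*t (u(d, t) = -d*t + d = d - d*t)
b = -8 (b = -5 - 3 = -8)
Y(Q, p) = 4*p (Y(Q, p) = (4 - 8)*(p*(1 - 1*2)) = -4*p*(1 - 2) = -4*p*(-1) = -(-4)*p = 4*p)
Y(-9, -11) - 5 = 4*(-11) - 5 = -44 - 5 = -49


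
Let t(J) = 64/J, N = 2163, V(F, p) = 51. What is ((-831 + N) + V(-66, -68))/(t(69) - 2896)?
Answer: -95427/199760 ≈ -0.47771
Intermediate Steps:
((-831 + N) + V(-66, -68))/(t(69) - 2896) = ((-831 + 2163) + 51)/(64/69 - 2896) = (1332 + 51)/(64*(1/69) - 2896) = 1383/(64/69 - 2896) = 1383/(-199760/69) = 1383*(-69/199760) = -95427/199760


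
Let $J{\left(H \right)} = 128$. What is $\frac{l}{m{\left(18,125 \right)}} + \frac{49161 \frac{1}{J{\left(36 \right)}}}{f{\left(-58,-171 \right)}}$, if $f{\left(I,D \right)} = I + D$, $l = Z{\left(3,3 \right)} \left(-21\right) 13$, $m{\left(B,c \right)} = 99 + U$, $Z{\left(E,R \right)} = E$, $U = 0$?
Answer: $- \frac{3208163}{322432} \approx -9.9499$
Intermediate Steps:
$m{\left(B,c \right)} = 99$ ($m{\left(B,c \right)} = 99 + 0 = 99$)
$l = -819$ ($l = 3 \left(-21\right) 13 = \left(-63\right) 13 = -819$)
$f{\left(I,D \right)} = D + I$
$\frac{l}{m{\left(18,125 \right)}} + \frac{49161 \frac{1}{J{\left(36 \right)}}}{f{\left(-58,-171 \right)}} = - \frac{819}{99} + \frac{49161 \cdot \frac{1}{128}}{-171 - 58} = \left(-819\right) \frac{1}{99} + \frac{49161 \cdot \frac{1}{128}}{-229} = - \frac{91}{11} + \frac{49161}{128} \left(- \frac{1}{229}\right) = - \frac{91}{11} - \frac{49161}{29312} = - \frac{3208163}{322432}$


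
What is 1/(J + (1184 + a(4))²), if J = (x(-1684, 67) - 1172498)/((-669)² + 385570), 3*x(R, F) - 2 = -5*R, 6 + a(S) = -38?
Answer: 131547/170958296512 ≈ 7.6947e-7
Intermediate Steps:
a(S) = -44 (a(S) = -6 - 38 = -44)
x(R, F) = ⅔ - 5*R/3 (x(R, F) = ⅔ + (-5*R)/3 = ⅔ - 5*R/3)
J = -184688/131547 (J = ((⅔ - 5/3*(-1684)) - 1172498)/((-669)² + 385570) = ((⅔ + 8420/3) - 1172498)/(447561 + 385570) = (8422/3 - 1172498)/833131 = -3509072/3*1/833131 = -184688/131547 ≈ -1.4040)
1/(J + (1184 + a(4))²) = 1/(-184688/131547 + (1184 - 44)²) = 1/(-184688/131547 + 1140²) = 1/(-184688/131547 + 1299600) = 1/(170958296512/131547) = 131547/170958296512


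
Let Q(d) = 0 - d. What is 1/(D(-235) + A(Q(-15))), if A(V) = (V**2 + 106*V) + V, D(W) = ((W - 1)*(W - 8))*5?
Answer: 1/288570 ≈ 3.4654e-6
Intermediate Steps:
D(W) = 5*(-1 + W)*(-8 + W) (D(W) = ((-1 + W)*(-8 + W))*5 = 5*(-1 + W)*(-8 + W))
Q(d) = -d
A(V) = V**2 + 107*V
1/(D(-235) + A(Q(-15))) = 1/((40 - 45*(-235) + 5*(-235)**2) + (-1*(-15))*(107 - 1*(-15))) = 1/((40 + 10575 + 5*55225) + 15*(107 + 15)) = 1/((40 + 10575 + 276125) + 15*122) = 1/(286740 + 1830) = 1/288570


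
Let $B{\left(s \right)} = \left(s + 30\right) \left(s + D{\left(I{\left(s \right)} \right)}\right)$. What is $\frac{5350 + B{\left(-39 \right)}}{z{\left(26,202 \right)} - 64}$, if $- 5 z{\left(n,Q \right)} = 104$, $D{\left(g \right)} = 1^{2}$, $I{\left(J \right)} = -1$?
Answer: $- \frac{7115}{106} \approx -67.123$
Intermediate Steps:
$D{\left(g \right)} = 1$
$z{\left(n,Q \right)} = - \frac{104}{5}$ ($z{\left(n,Q \right)} = \left(- \frac{1}{5}\right) 104 = - \frac{104}{5}$)
$B{\left(s \right)} = \left(1 + s\right) \left(30 + s\right)$ ($B{\left(s \right)} = \left(s + 30\right) \left(s + 1\right) = \left(30 + s\right) \left(1 + s\right) = \left(1 + s\right) \left(30 + s\right)$)
$\frac{5350 + B{\left(-39 \right)}}{z{\left(26,202 \right)} - 64} = \frac{5350 + \left(30 + \left(-39\right)^{2} + 31 \left(-39\right)\right)}{- \frac{104}{5} - 64} = \frac{5350 + \left(30 + 1521 - 1209\right)}{- \frac{424}{5}} = \left(5350 + 342\right) \left(- \frac{5}{424}\right) = 5692 \left(- \frac{5}{424}\right) = - \frac{7115}{106}$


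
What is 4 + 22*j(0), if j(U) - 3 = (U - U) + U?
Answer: 70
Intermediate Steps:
j(U) = 3 + U (j(U) = 3 + ((U - U) + U) = 3 + (0 + U) = 3 + U)
4 + 22*j(0) = 4 + 22*(3 + 0) = 4 + 22*3 = 4 + 66 = 70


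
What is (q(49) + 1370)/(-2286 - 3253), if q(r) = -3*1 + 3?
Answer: -1370/5539 ≈ -0.24734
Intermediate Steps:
q(r) = 0 (q(r) = -3 + 3 = 0)
(q(49) + 1370)/(-2286 - 3253) = (0 + 1370)/(-2286 - 3253) = 1370/(-5539) = 1370*(-1/5539) = -1370/5539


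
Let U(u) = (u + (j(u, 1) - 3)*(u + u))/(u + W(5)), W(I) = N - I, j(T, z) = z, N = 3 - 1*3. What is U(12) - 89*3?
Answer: -1905/7 ≈ -272.14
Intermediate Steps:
N = 0 (N = 3 - 3 = 0)
W(I) = -I (W(I) = 0 - I = -I)
U(u) = -3*u/(-5 + u) (U(u) = (u + (1 - 3)*(u + u))/(u - 1*5) = (u - 4*u)/(u - 5) = (u - 4*u)/(-5 + u) = (-3*u)/(-5 + u) = -3*u/(-5 + u))
U(12) - 89*3 = -3*12/(-5 + 12) - 89*3 = -3*12/7 - 267 = -3*12*1/7 - 267 = -36/7 - 267 = -1905/7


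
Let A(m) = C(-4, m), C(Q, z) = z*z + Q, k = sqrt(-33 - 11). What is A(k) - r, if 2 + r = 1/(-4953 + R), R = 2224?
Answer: -125533/2729 ≈ -46.000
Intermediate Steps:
k = 2*I*sqrt(11) (k = sqrt(-44) = 2*I*sqrt(11) ≈ 6.6332*I)
C(Q, z) = Q + z**2 (C(Q, z) = z**2 + Q = Q + z**2)
A(m) = -4 + m**2
r = -5459/2729 (r = -2 + 1/(-4953 + 2224) = -2 + 1/(-2729) = -2 - 1/2729 = -5459/2729 ≈ -2.0004)
A(k) - r = (-4 + (2*I*sqrt(11))**2) - 1*(-5459/2729) = (-4 - 44) + 5459/2729 = -48 + 5459/2729 = -125533/2729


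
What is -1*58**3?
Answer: -195112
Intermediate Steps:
-1*58**3 = -1*195112 = -195112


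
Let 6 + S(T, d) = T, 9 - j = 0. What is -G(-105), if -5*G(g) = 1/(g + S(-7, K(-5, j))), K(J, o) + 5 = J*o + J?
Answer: -1/590 ≈ -0.0016949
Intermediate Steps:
j = 9 (j = 9 - 1*0 = 9 + 0 = 9)
K(J, o) = -5 + J + J*o (K(J, o) = -5 + (J*o + J) = -5 + (J + J*o) = -5 + J + J*o)
S(T, d) = -6 + T
G(g) = -1/(5*(-13 + g)) (G(g) = -1/(5*(g + (-6 - 7))) = -1/(5*(g - 13)) = -1/(5*(-13 + g)))
-G(-105) = -(-1)/(-65 + 5*(-105)) = -(-1)/(-65 - 525) = -(-1)/(-590) = -(-1)*(-1)/590 = -1*1/590 = -1/590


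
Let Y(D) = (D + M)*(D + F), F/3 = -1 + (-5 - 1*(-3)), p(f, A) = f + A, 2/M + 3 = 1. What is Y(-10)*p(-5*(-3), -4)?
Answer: 2299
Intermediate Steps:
M = -1 (M = 2/(-3 + 1) = 2/(-2) = 2*(-½) = -1)
p(f, A) = A + f
F = -9 (F = 3*(-1 + (-5 - 1*(-3))) = 3*(-1 + (-5 + 3)) = 3*(-1 - 2) = 3*(-3) = -9)
Y(D) = (-1 + D)*(-9 + D) (Y(D) = (D - 1)*(D - 9) = (-1 + D)*(-9 + D))
Y(-10)*p(-5*(-3), -4) = (9 + (-10)² - 10*(-10))*(-4 - 5*(-3)) = (9 + 100 + 100)*(-4 + 15) = 209*11 = 2299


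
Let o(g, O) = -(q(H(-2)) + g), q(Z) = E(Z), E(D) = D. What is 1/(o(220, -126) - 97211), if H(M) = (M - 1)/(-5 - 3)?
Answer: -8/779451 ≈ -1.0264e-5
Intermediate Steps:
H(M) = ⅛ - M/8 (H(M) = (-1 + M)/(-8) = (-1 + M)*(-⅛) = ⅛ - M/8)
q(Z) = Z
o(g, O) = -3/8 - g (o(g, O) = -((⅛ - ⅛*(-2)) + g) = -((⅛ + ¼) + g) = -(3/8 + g) = -3/8 - g)
1/(o(220, -126) - 97211) = 1/((-3/8 - 1*220) - 97211) = 1/((-3/8 - 220) - 97211) = 1/(-1763/8 - 97211) = 1/(-779451/8) = -8/779451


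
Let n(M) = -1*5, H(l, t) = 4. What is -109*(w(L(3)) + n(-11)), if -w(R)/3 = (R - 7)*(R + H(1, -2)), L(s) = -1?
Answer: -7303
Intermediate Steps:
w(R) = -3*(-7 + R)*(4 + R) (w(R) = -3*(R - 7)*(R + 4) = -3*(-7 + R)*(4 + R))
n(M) = -5
-109*(w(L(3)) + n(-11)) = -109*((84 - 3*(-1)² + 9*(-1)) - 5) = -109*((84 - 3*1 - 9) - 5) = -109*((84 - 3 - 9) - 5) = -109*(72 - 5) = -109*67 = -7303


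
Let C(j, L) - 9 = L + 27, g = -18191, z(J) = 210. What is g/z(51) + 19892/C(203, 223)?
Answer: -10901/1110 ≈ -9.8207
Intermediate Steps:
C(j, L) = 36 + L (C(j, L) = 9 + (L + 27) = 9 + (27 + L) = 36 + L)
g/z(51) + 19892/C(203, 223) = -18191/210 + 19892/(36 + 223) = -18191*1/210 + 19892/259 = -18191/210 + 19892*(1/259) = -18191/210 + 19892/259 = -10901/1110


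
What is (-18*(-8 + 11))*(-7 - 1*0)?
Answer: 378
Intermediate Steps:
(-18*(-8 + 11))*(-7 - 1*0) = (-18*3)*(-7 + 0) = -54*(-7) = 378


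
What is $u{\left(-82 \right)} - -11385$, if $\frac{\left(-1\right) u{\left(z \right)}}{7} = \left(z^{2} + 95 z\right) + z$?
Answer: $19421$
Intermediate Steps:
$u{\left(z \right)} = - 672 z - 7 z^{2}$ ($u{\left(z \right)} = - 7 \left(\left(z^{2} + 95 z\right) + z\right) = - 7 \left(z^{2} + 96 z\right) = - 672 z - 7 z^{2}$)
$u{\left(-82 \right)} - -11385 = \left(-7\right) \left(-82\right) \left(96 - 82\right) - -11385 = \left(-7\right) \left(-82\right) 14 + 11385 = 8036 + 11385 = 19421$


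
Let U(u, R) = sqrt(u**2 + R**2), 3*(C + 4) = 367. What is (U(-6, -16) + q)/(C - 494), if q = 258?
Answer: -774/1127 - 6*sqrt(73)/1127 ≈ -0.73227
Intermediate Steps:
C = 355/3 (C = -4 + (1/3)*367 = -4 + 367/3 = 355/3 ≈ 118.33)
U(u, R) = sqrt(R**2 + u**2)
(U(-6, -16) + q)/(C - 494) = (sqrt((-16)**2 + (-6)**2) + 258)/(355/3 - 494) = (sqrt(256 + 36) + 258)/(-1127/3) = (sqrt(292) + 258)*(-3/1127) = (2*sqrt(73) + 258)*(-3/1127) = (258 + 2*sqrt(73))*(-3/1127) = -774/1127 - 6*sqrt(73)/1127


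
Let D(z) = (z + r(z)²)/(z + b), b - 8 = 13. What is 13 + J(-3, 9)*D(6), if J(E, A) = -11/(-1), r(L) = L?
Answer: 271/9 ≈ 30.111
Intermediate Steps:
b = 21 (b = 8 + 13 = 21)
J(E, A) = 11 (J(E, A) = -11*(-1) = 11)
D(z) = (z + z²)/(21 + z) (D(z) = (z + z²)/(z + 21) = (z + z²)/(21 + z))
13 + J(-3, 9)*D(6) = 13 + 11*(6*(1 + 6)/(21 + 6)) = 13 + 11*(6*7/27) = 13 + 11*(6*(1/27)*7) = 13 + 11*(14/9) = 13 + 154/9 = 271/9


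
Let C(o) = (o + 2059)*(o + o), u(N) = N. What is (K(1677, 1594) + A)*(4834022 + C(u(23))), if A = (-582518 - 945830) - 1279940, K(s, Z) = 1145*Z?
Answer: -4846766409452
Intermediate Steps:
A = -2808288 (A = -1528348 - 1279940 = -2808288)
C(o) = 2*o*(2059 + o) (C(o) = (2059 + o)*(2*o) = 2*o*(2059 + o))
(K(1677, 1594) + A)*(4834022 + C(u(23))) = (1145*1594 - 2808288)*(4834022 + 2*23*(2059 + 23)) = (1825130 - 2808288)*(4834022 + 2*23*2082) = -983158*(4834022 + 95772) = -983158*4929794 = -4846766409452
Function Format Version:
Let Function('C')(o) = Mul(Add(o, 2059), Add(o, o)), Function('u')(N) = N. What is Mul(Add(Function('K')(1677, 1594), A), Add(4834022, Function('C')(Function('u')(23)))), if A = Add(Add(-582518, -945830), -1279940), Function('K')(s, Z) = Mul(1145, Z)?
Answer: -4846766409452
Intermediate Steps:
A = -2808288 (A = Add(-1528348, -1279940) = -2808288)
Function('C')(o) = Mul(2, o, Add(2059, o)) (Function('C')(o) = Mul(Add(2059, o), Mul(2, o)) = Mul(2, o, Add(2059, o)))
Mul(Add(Function('K')(1677, 1594), A), Add(4834022, Function('C')(Function('u')(23)))) = Mul(Add(Mul(1145, 1594), -2808288), Add(4834022, Mul(2, 23, Add(2059, 23)))) = Mul(Add(1825130, -2808288), Add(4834022, Mul(2, 23, 2082))) = Mul(-983158, Add(4834022, 95772)) = Mul(-983158, 4929794) = -4846766409452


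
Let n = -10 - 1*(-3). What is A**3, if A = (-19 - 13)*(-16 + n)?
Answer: 398688256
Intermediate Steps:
n = -7 (n = -10 + 3 = -7)
A = 736 (A = (-19 - 13)*(-16 - 7) = -32*(-23) = 736)
A**3 = 736**3 = 398688256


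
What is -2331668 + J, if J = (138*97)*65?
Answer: -1461578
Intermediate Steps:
J = 870090 (J = 13386*65 = 870090)
-2331668 + J = -2331668 + 870090 = -1461578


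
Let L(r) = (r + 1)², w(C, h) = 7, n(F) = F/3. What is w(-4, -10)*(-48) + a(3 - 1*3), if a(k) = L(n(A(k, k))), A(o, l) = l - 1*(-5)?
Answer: -2960/9 ≈ -328.89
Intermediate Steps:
A(o, l) = 5 + l (A(o, l) = l + 5 = 5 + l)
n(F) = F/3 (n(F) = F*(⅓) = F/3)
L(r) = (1 + r)²
a(k) = (8/3 + k/3)² (a(k) = (1 + (5 + k)/3)² = (1 + (5/3 + k/3))² = (8/3 + k/3)²)
w(-4, -10)*(-48) + a(3 - 1*3) = 7*(-48) + (8 + (3 - 1*3))²/9 = -336 + (8 + (3 - 3))²/9 = -336 + (8 + 0)²/9 = -336 + (⅑)*8² = -336 + (⅑)*64 = -336 + 64/9 = -2960/9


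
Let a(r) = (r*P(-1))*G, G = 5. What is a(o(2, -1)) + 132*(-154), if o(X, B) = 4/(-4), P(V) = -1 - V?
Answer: -20328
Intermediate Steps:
o(X, B) = -1 (o(X, B) = 4*(-¼) = -1)
a(r) = 0 (a(r) = (r*(-1 - 1*(-1)))*5 = (r*(-1 + 1))*5 = (r*0)*5 = 0*5 = 0)
a(o(2, -1)) + 132*(-154) = 0 + 132*(-154) = 0 - 20328 = -20328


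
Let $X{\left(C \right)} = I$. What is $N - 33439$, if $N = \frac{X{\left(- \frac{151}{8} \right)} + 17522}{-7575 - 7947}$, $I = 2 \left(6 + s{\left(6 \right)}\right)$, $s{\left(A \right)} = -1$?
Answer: $- \frac{86509615}{2587} \approx -33440.0$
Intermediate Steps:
$I = 10$ ($I = 2 \left(6 - 1\right) = 2 \cdot 5 = 10$)
$X{\left(C \right)} = 10$
$N = - \frac{2922}{2587}$ ($N = \frac{10 + 17522}{-7575 - 7947} = \frac{17532}{-15522} = 17532 \left(- \frac{1}{15522}\right) = - \frac{2922}{2587} \approx -1.1295$)
$N - 33439 = - \frac{2922}{2587} - 33439 = - \frac{86509615}{2587}$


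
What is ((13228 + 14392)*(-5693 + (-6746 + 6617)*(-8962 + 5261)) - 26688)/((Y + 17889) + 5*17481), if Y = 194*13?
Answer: 1628665204/13477 ≈ 1.2085e+5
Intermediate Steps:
Y = 2522
((13228 + 14392)*(-5693 + (-6746 + 6617)*(-8962 + 5261)) - 26688)/((Y + 17889) + 5*17481) = ((13228 + 14392)*(-5693 + (-6746 + 6617)*(-8962 + 5261)) - 26688)/((2522 + 17889) + 5*17481) = (27620*(-5693 - 129*(-3701)) - 26688)/(20411 + 87405) = (27620*(-5693 + 477429) - 26688)/107816 = (27620*471736 - 26688)*(1/107816) = (13029348320 - 26688)*(1/107816) = 13029321632*(1/107816) = 1628665204/13477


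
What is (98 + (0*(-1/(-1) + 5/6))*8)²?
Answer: 9604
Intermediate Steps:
(98 + (0*(-1/(-1) + 5/6))*8)² = (98 + (0*(-1*(-1) + 5*(⅙)))*8)² = (98 + (0*(1 + ⅚))*8)² = (98 + (0*(11/6))*8)² = (98 + 0*8)² = (98 + 0)² = 98² = 9604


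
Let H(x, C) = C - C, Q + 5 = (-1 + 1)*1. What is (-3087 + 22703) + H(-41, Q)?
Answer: 19616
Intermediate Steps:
Q = -5 (Q = -5 + (-1 + 1)*1 = -5 + 0*1 = -5 + 0 = -5)
H(x, C) = 0
(-3087 + 22703) + H(-41, Q) = (-3087 + 22703) + 0 = 19616 + 0 = 19616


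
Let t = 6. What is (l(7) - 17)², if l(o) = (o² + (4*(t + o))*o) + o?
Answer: 162409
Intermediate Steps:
l(o) = o + o² + o*(24 + 4*o) (l(o) = (o² + (4*(6 + o))*o) + o = (o² + (24 + 4*o)*o) + o = (o² + o*(24 + 4*o)) + o = o + o² + o*(24 + 4*o))
(l(7) - 17)² = (5*7*(5 + 7) - 17)² = (5*7*12 - 17)² = (420 - 17)² = 403² = 162409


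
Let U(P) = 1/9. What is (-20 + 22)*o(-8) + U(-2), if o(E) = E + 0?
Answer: -143/9 ≈ -15.889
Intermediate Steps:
U(P) = 1/9 (U(P) = 1*(1/9) = 1/9)
o(E) = E
(-20 + 22)*o(-8) + U(-2) = (-20 + 22)*(-8) + 1/9 = 2*(-8) + 1/9 = -16 + 1/9 = -143/9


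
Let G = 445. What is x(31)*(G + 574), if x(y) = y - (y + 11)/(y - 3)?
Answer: 60121/2 ≈ 30061.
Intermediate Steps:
x(y) = y - (11 + y)/(-3 + y)
x(31)*(G + 574) = ((-11 + 31² - 4*31)/(-3 + 31))*(445 + 574) = ((-11 + 961 - 124)/28)*1019 = ((1/28)*826)*1019 = (59/2)*1019 = 60121/2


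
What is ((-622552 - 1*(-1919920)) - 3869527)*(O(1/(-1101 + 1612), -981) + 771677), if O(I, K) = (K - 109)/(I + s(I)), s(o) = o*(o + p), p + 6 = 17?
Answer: -11441151388003009/6133 ≈ -1.8655e+12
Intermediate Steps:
p = 11 (p = -6 + 17 = 11)
s(o) = o*(11 + o) (s(o) = o*(o + 11) = o*(11 + o))
O(I, K) = (-109 + K)/(I + I*(11 + I)) (O(I, K) = (K - 109)/(I + I*(11 + I)) = (-109 + K)/(I + I*(11 + I)))
((-622552 - 1*(-1919920)) - 3869527)*(O(1/(-1101 + 1612), -981) + 771677) = ((-622552 - 1*(-1919920)) - 3869527)*((-109 - 981)/((1/(-1101 + 1612))*(12 + 1/(-1101 + 1612))) + 771677) = ((-622552 + 1919920) - 3869527)*(-1090/(1/511*(12 + 1/511)) + 771677) = (1297368 - 3869527)*(-1090/((1/511)*(12 + 1/511)) + 771677) = -2572159*(511*(-1090)/(6133/511) + 771677) = -2572159*(511*(511/6133)*(-1090) + 771677) = -2572159*(-284621890/6133 + 771677) = -2572159*4448073151/6133 = -11441151388003009/6133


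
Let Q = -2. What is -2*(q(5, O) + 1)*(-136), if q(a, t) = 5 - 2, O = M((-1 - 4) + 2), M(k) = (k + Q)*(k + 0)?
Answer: 1088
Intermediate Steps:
M(k) = k*(-2 + k) (M(k) = (k - 2)*(k + 0) = (-2 + k)*k = k*(-2 + k))
O = 15 (O = ((-1 - 4) + 2)*(-2 + ((-1 - 4) + 2)) = (-5 + 2)*(-2 + (-5 + 2)) = -3*(-2 - 3) = -3*(-5) = 15)
q(a, t) = 3
-2*(q(5, O) + 1)*(-136) = -2*(3 + 1)*(-136) = -2*4*(-136) = -8*(-136) = 1088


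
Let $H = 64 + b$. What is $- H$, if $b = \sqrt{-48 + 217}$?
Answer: $-77$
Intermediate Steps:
$b = 13$ ($b = \sqrt{169} = 13$)
$H = 77$ ($H = 64 + 13 = 77$)
$- H = \left(-1\right) 77 = -77$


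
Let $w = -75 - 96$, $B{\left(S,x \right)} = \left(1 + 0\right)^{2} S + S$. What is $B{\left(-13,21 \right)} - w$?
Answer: $145$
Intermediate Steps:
$B{\left(S,x \right)} = 2 S$ ($B{\left(S,x \right)} = 1^{2} S + S = 1 S + S = S + S = 2 S$)
$w = -171$
$B{\left(-13,21 \right)} - w = 2 \left(-13\right) - -171 = -26 + 171 = 145$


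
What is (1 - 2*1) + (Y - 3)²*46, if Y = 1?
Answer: 183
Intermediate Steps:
(1 - 2*1) + (Y - 3)²*46 = (1 - 2*1) + (1 - 3)²*46 = (1 - 2) + (-2)²*46 = -1 + 4*46 = -1 + 184 = 183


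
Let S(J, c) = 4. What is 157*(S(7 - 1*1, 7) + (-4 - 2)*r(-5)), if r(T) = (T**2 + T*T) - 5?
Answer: -41762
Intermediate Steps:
r(T) = -5 + 2*T**2 (r(T) = (T**2 + T**2) - 5 = 2*T**2 - 5 = -5 + 2*T**2)
157*(S(7 - 1*1, 7) + (-4 - 2)*r(-5)) = 157*(4 + (-4 - 2)*(-5 + 2*(-5)**2)) = 157*(4 - 6*(-5 + 2*25)) = 157*(4 - 6*(-5 + 50)) = 157*(4 - 6*45) = 157*(4 - 270) = 157*(-266) = -41762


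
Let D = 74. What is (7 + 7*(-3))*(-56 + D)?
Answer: -252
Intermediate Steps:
(7 + 7*(-3))*(-56 + D) = (7 + 7*(-3))*(-56 + 74) = (7 - 21)*18 = -14*18 = -252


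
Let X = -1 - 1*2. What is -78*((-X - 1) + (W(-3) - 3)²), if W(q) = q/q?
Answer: -468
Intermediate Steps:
W(q) = 1
X = -3 (X = -1 - 2 = -3)
-78*((-X - 1) + (W(-3) - 3)²) = -78*((-1*(-3) - 1) + (1 - 3)²) = -78*((3 - 1) + (-2)²) = -78*(2 + 4) = -78*6 = -468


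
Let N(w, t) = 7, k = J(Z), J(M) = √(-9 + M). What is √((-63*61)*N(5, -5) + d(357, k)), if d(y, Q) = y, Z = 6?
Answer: 4*I*√1659 ≈ 162.92*I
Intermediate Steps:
k = I*√3 (k = √(-9 + 6) = √(-3) = I*√3 ≈ 1.732*I)
√((-63*61)*N(5, -5) + d(357, k)) = √(-63*61*7 + 357) = √(-3843*7 + 357) = √(-26901 + 357) = √(-26544) = 4*I*√1659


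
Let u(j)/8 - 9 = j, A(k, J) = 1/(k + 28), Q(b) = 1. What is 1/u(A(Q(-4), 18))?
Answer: 29/2096 ≈ 0.013836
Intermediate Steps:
A(k, J) = 1/(28 + k)
u(j) = 72 + 8*j
1/u(A(Q(-4), 18)) = 1/(72 + 8/(28 + 1)) = 1/(72 + 8/29) = 1/(2096/29) = 29/2096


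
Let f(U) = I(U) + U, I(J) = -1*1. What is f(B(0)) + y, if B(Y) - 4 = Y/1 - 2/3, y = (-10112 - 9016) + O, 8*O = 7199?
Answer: -437419/24 ≈ -18226.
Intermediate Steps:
O = 7199/8 (O = (⅛)*7199 = 7199/8 ≈ 899.88)
y = -145825/8 (y = (-10112 - 9016) + 7199/8 = -19128 + 7199/8 = -145825/8 ≈ -18228.)
B(Y) = 10/3 + Y (B(Y) = 4 + (Y/1 - 2/3) = 4 + (Y*1 - 2*⅓) = 4 + (Y - ⅔) = 4 + (-⅔ + Y) = 10/3 + Y)
I(J) = -1
f(U) = -1 + U
f(B(0)) + y = (-1 + (10/3 + 0)) - 145825/8 = (-1 + 10/3) - 145825/8 = 7/3 - 145825/8 = -437419/24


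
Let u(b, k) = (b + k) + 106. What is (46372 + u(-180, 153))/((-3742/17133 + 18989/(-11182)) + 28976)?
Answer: 8899138599906/5550889843475 ≈ 1.6032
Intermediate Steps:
u(b, k) = 106 + b + k
(46372 + u(-180, 153))/((-3742/17133 + 18989/(-11182)) + 28976) = (46372 + (106 - 180 + 153))/((-3742/17133 + 18989/(-11182)) + 28976) = (46372 + 79)/((-3742*1/17133 + 18989*(-1/11182)) + 28976) = 46451/((-3742/17133 - 18989/11182) + 28976) = 46451/(-367181581/191581206 + 28976) = 46451/(5550889843475/191581206) = 46451*(191581206/5550889843475) = 8899138599906/5550889843475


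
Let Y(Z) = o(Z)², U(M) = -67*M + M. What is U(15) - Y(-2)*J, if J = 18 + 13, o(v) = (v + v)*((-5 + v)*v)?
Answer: -98206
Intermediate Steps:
U(M) = -66*M
o(v) = 2*v²*(-5 + v) (o(v) = (2*v)*(v*(-5 + v)) = 2*v²*(-5 + v))
J = 31
Y(Z) = 4*Z⁴*(-5 + Z)² (Y(Z) = (2*Z²*(-5 + Z))² = 4*Z⁴*(-5 + Z)²)
U(15) - Y(-2)*J = -66*15 - 4*(-2)⁴*(-5 - 2)²*31 = -990 - 4*16*(-7)²*31 = -990 - 4*16*49*31 = -990 - 3136*31 = -990 - 1*97216 = -990 - 97216 = -98206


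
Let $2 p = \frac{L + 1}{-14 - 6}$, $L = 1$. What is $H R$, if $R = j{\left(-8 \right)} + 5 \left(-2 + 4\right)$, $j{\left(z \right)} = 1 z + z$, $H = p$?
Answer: $\frac{3}{10} \approx 0.3$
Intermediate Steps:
$p = - \frac{1}{20}$ ($p = \frac{\left(1 + 1\right) \frac{1}{-14 - 6}}{2} = \frac{2 \frac{1}{-20}}{2} = \frac{2 \left(- \frac{1}{20}\right)}{2} = \frac{1}{2} \left(- \frac{1}{10}\right) = - \frac{1}{20} \approx -0.05$)
$H = - \frac{1}{20} \approx -0.05$
$j{\left(z \right)} = 2 z$ ($j{\left(z \right)} = z + z = 2 z$)
$R = -6$ ($R = 2 \left(-8\right) + 5 \left(-2 + 4\right) = -16 + 5 \cdot 2 = -16 + 10 = -6$)
$H R = \left(- \frac{1}{20}\right) \left(-6\right) = \frac{3}{10}$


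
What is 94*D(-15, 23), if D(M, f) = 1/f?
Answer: 94/23 ≈ 4.0870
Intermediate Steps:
94*D(-15, 23) = 94/23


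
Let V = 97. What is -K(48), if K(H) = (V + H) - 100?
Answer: -45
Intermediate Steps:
K(H) = -3 + H (K(H) = (97 + H) - 100 = -3 + H)
-K(48) = -(-3 + 48) = -1*45 = -45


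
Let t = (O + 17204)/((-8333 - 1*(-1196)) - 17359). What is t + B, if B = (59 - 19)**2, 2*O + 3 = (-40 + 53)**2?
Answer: 39176313/24496 ≈ 1599.3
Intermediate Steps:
O = 83 (O = -3/2 + (-40 + 53)**2/2 = -3/2 + (1/2)*13**2 = -3/2 + (1/2)*169 = -3/2 + 169/2 = 83)
t = -17287/24496 (t = (83 + 17204)/((-8333 - 1*(-1196)) - 17359) = 17287/((-8333 + 1196) - 17359) = 17287/(-7137 - 17359) = 17287/(-24496) = 17287*(-1/24496) = -17287/24496 ≈ -0.70571)
B = 1600 (B = 40**2 = 1600)
t + B = -17287/24496 + 1600 = 39176313/24496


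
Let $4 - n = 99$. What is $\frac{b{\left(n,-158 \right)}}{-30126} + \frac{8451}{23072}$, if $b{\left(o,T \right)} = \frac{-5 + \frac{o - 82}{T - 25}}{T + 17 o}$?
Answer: $\frac{4589198090111}{12528931506336} \approx 0.36629$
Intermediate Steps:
$n = -95$ ($n = 4 - 99 = -95$)
$b{\left(o,T \right)} = \frac{-5 + \frac{-82 + o}{-25 + T}}{T + 17 o}$
$\frac{b{\left(n,-158 \right)}}{-30126} + \frac{8451}{23072} = \frac{\frac{1}{\left(-158\right)^{2} - -40375 - -3950 + 17 \left(-158\right) \left(-95\right)} \left(43 - 95 - -790\right)}{-30126} + \frac{8451}{23072} = \frac{43 - 95 + 790}{24964 + 40375 + 3950 + 255170} \left(- \frac{1}{30126}\right) + 8451 \cdot \frac{1}{23072} = \frac{1}{324459} \cdot 738 \left(- \frac{1}{30126}\right) + \frac{8451}{23072} = \frac{82}{36051} \left(- \frac{1}{30126}\right) + \frac{8451}{23072} = - \frac{41}{543036213} + \frac{8451}{23072} = \frac{4589198090111}{12528931506336}$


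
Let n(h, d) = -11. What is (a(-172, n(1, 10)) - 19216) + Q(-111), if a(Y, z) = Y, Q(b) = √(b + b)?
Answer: -19388 + I*√222 ≈ -19388.0 + 14.9*I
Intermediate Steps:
Q(b) = √2*√b (Q(b) = √(2*b) = √2*√b)
(a(-172, n(1, 10)) - 19216) + Q(-111) = (-172 - 19216) + √2*√(-111) = -19388 + √2*(I*√111) = -19388 + I*√222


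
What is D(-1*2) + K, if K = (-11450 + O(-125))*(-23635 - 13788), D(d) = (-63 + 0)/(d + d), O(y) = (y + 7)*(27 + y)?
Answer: -17064825/4 ≈ -4.2662e+6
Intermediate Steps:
O(y) = (7 + y)*(27 + y)
D(d) = -63/(2*d) (D(d) = -63*1/(2*d) = -63/(2*d))
K = -4266222 (K = (-11450 + (189 + (-125)² + 34*(-125)))*(-23635 - 13788) = (-11450 + (189 + 15625 - 4250))*(-37423) = (-11450 + 11564)*(-37423) = 114*(-37423) = -4266222)
D(-1*2) + K = -63/(2*((-1*2))) - 4266222 = -63/2/(-2) - 4266222 = -63/2*(-½) - 4266222 = 63/4 - 4266222 = -17064825/4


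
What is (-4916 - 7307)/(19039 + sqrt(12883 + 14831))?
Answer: -232713697/362455807 + 12223*sqrt(27714)/362455807 ≈ -0.63643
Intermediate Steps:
(-4916 - 7307)/(19039 + sqrt(12883 + 14831)) = -12223/(19039 + sqrt(27714))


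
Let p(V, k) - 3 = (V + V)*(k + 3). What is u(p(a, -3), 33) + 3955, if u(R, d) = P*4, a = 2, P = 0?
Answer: 3955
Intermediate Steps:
p(V, k) = 3 + 2*V*(3 + k) (p(V, k) = 3 + (V + V)*(k + 3) = 3 + (2*V)*(3 + k) = 3 + 2*V*(3 + k))
u(R, d) = 0 (u(R, d) = 0*4 = 0)
u(p(a, -3), 33) + 3955 = 0 + 3955 = 3955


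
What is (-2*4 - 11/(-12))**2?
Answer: 7225/144 ≈ 50.174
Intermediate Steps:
(-2*4 - 11/(-12))**2 = (-8 - 11*(-1/12))**2 = (-8 + 11/12)**2 = (-85/12)**2 = 7225/144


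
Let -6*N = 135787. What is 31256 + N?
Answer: 51749/6 ≈ 8624.8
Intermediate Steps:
N = -135787/6 (N = -⅙*135787 = -135787/6 ≈ -22631.)
31256 + N = 31256 - 135787/6 = 51749/6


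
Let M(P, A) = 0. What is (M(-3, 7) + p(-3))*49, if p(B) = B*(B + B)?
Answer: 882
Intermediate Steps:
p(B) = 2*B² (p(B) = B*(2*B) = 2*B²)
(M(-3, 7) + p(-3))*49 = (0 + 2*(-3)²)*49 = (0 + 2*9)*49 = (0 + 18)*49 = 18*49 = 882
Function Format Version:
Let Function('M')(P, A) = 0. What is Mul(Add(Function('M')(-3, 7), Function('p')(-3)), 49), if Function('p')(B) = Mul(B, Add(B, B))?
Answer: 882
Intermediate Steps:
Function('p')(B) = Mul(2, Pow(B, 2)) (Function('p')(B) = Mul(B, Mul(2, B)) = Mul(2, Pow(B, 2)))
Mul(Add(Function('M')(-3, 7), Function('p')(-3)), 49) = Mul(Add(0, Mul(2, Pow(-3, 2))), 49) = Mul(Add(0, Mul(2, 9)), 49) = Mul(Add(0, 18), 49) = Mul(18, 49) = 882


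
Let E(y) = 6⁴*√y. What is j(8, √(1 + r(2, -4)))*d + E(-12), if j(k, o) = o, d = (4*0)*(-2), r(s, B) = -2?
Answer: 2592*I*√3 ≈ 4489.5*I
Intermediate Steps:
d = 0 (d = 0*(-2) = 0)
E(y) = 1296*√y
j(8, √(1 + r(2, -4)))*d + E(-12) = √(1 - 2)*0 + 1296*√(-12) = √(-1)*0 + 1296*(2*I*√3) = I*0 + 2592*I*√3 = 0 + 2592*I*√3 = 2592*I*√3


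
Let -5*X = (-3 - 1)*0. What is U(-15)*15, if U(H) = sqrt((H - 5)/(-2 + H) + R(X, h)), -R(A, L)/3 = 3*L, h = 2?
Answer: 15*I*sqrt(4862)/17 ≈ 61.525*I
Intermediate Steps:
X = 0 (X = -(-3 - 1)*0/5 = -(-4)*0/5 = -1/5*0 = 0)
R(A, L) = -9*L
U(H) = sqrt(-18 + (-5 + H)/(-2 + H)) (U(H) = sqrt((H - 5)/(-2 + H) - 9*2) = sqrt((-5 + H)/(-2 + H) - 18) = sqrt(-18 + (-5 + H)/(-2 + H)))
U(-15)*15 = sqrt((31 - 17*(-15))/(-2 - 15))*15 = sqrt((31 + 255)/(-17))*15 = sqrt(-1/17*286)*15 = sqrt(-286/17)*15 = (I*sqrt(4862)/17)*15 = 15*I*sqrt(4862)/17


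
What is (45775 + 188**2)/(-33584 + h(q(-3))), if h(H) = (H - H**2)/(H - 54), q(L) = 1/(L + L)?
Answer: -158182050/65488793 ≈ -2.4154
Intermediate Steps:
q(L) = 1/(2*L)
h(H) = (H - H**2)/(-54 + H)
(45775 + 188**2)/(-33584 + h(q(-3))) = (45775 + 188**2)/(-33584 + ((1/2)/(-3))*(1 - 1/(2*(-3)))/(-54 + (1/2)/(-3))) = (45775 + 35344)/(-33584 + ((1/2)*(-1/3))*(1 - (-1)/(2*3))/(-54 + (1/2)*(-1/3))) = 81119/(-33584 - (1 - 1*(-1/6))/(6*(-54 - 1/6))) = 81119/(-33584 - (1 + 1/6)/(6*(-325/6))) = 81119/(-33584 - 1/6*(-6/325)*7/6) = 81119/(-33584 + 7/1950) = 81119/(-65488793/1950) = 81119*(-1950/65488793) = -158182050/65488793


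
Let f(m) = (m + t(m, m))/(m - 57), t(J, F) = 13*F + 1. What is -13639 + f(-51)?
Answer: -1472299/108 ≈ -13632.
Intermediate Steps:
t(J, F) = 1 + 13*F
f(m) = (1 + 14*m)/(-57 + m) (f(m) = (m + (1 + 13*m))/(m - 57) = (1 + 14*m)/(-57 + m))
-13639 + f(-51) = -13639 + (1 + 14*(-51))/(-57 - 51) = -13639 + (1 - 714)/(-108) = -13639 - 1/108*(-713) = -13639 + 713/108 = -1472299/108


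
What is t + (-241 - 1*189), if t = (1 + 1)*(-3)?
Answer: -436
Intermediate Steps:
t = -6 (t = 2*(-3) = -6)
t + (-241 - 1*189) = -6 + (-241 - 1*189) = -6 + (-241 - 189) = -6 - 430 = -436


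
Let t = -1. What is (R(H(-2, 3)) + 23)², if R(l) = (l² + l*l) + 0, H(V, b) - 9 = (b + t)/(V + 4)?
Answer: 49729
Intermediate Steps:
H(V, b) = 9 + (-1 + b)/(4 + V) (H(V, b) = 9 + (b - 1)/(V + 4) = 9 + (-1 + b)/(4 + V))
R(l) = 2*l² (R(l) = (l² + l²) + 0 = 2*l² + 0 = 2*l²)
(R(H(-2, 3)) + 23)² = (2*((35 + 3 + 9*(-2))/(4 - 2))² + 23)² = (2*((35 + 3 - 18)/2)² + 23)² = (2*((½)*20)² + 23)² = (2*10² + 23)² = (2*100 + 23)² = (200 + 23)² = 223² = 49729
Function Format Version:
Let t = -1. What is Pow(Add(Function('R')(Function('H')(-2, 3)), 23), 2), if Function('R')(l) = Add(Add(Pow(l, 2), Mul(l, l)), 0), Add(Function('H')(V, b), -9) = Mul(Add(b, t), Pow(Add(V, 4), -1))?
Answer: 49729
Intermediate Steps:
Function('H')(V, b) = Add(9, Mul(Pow(Add(4, V), -1), Add(-1, b))) (Function('H')(V, b) = Add(9, Mul(Add(b, -1), Pow(Add(V, 4), -1))) = Add(9, Mul(Add(-1, b), Pow(Add(4, V), -1))) = Add(9, Mul(Pow(Add(4, V), -1), Add(-1, b))))
Function('R')(l) = Mul(2, Pow(l, 2)) (Function('R')(l) = Add(Add(Pow(l, 2), Pow(l, 2)), 0) = Add(Mul(2, Pow(l, 2)), 0) = Mul(2, Pow(l, 2)))
Pow(Add(Function('R')(Function('H')(-2, 3)), 23), 2) = Pow(Add(Mul(2, Pow(Mul(Pow(Add(4, -2), -1), Add(35, 3, Mul(9, -2))), 2)), 23), 2) = Pow(Add(Mul(2, Pow(Mul(Pow(2, -1), Add(35, 3, -18)), 2)), 23), 2) = Pow(Add(Mul(2, Pow(Mul(Rational(1, 2), 20), 2)), 23), 2) = Pow(Add(Mul(2, Pow(10, 2)), 23), 2) = Pow(Add(Mul(2, 100), 23), 2) = Pow(Add(200, 23), 2) = Pow(223, 2) = 49729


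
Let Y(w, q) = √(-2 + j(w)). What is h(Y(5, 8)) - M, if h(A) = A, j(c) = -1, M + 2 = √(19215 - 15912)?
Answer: 2 - 3*√367 + I*√3 ≈ -55.472 + 1.732*I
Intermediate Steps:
M = -2 + 3*√367 (M = -2 + √(19215 - 15912) = -2 + √3303 = -2 + 3*√367 ≈ 55.472)
Y(w, q) = I*√3 (Y(w, q) = √(-2 - 1) = √(-3) = I*√3)
h(Y(5, 8)) - M = I*√3 - (-2 + 3*√367) = I*√3 + (2 - 3*√367) = 2 - 3*√367 + I*√3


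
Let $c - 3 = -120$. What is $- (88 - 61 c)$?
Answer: $-7225$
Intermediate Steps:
$c = -117$ ($c = 3 - 120 = -117$)
$- (88 - 61 c) = - (88 - -7137) = - (88 + 7137) = \left(-1\right) 7225 = -7225$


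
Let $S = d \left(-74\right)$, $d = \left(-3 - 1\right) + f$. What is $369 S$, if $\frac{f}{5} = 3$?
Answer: $-300366$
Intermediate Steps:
$f = 15$ ($f = 5 \cdot 3 = 15$)
$d = 11$ ($d = \left(-3 - 1\right) + 15 = -4 + 15 = 11$)
$S = -814$ ($S = 11 \left(-74\right) = -814$)
$369 S = 369 \left(-814\right) = -300366$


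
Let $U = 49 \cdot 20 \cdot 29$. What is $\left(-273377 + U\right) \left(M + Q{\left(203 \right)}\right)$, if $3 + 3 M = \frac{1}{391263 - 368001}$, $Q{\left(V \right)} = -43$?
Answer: $\frac{752160799931}{69786} \approx 1.0778 \cdot 10^{7}$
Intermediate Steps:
$M = - \frac{69785}{69786}$ ($M = -1 + \frac{1}{3 \left(391263 - 368001\right)} = -1 + \frac{1}{3 \cdot 23262} = -1 + \frac{1}{3} \cdot \frac{1}{23262} = -1 + \frac{1}{69786} = - \frac{69785}{69786} \approx -0.99999$)
$U = 28420$ ($U = 980 \cdot 29 = 28420$)
$\left(-273377 + U\right) \left(M + Q{\left(203 \right)}\right) = \left(-273377 + 28420\right) \left(- \frac{69785}{69786} - 43\right) = \left(-244957\right) \left(- \frac{3070583}{69786}\right) = \frac{752160799931}{69786}$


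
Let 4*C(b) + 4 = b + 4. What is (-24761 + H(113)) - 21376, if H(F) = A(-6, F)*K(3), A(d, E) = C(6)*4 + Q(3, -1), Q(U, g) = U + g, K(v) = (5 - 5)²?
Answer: -46137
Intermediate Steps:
K(v) = 0 (K(v) = 0² = 0)
C(b) = b/4 (C(b) = -1 + (b + 4)/4 = -1 + (4 + b)/4 = -1 + (1 + b/4) = b/4)
A(d, E) = 8 (A(d, E) = ((¼)*6)*4 + (3 - 1) = (3/2)*4 + 2 = 6 + 2 = 8)
H(F) = 0 (H(F) = 8*0 = 0)
(-24761 + H(113)) - 21376 = (-24761 + 0) - 21376 = -24761 - 21376 = -46137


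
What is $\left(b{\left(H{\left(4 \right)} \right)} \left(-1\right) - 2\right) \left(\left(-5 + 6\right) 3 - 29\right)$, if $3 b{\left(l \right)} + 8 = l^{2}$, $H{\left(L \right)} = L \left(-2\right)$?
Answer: $\frac{1612}{3} \approx 537.33$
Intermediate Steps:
$H{\left(L \right)} = - 2 L$
$b{\left(l \right)} = - \frac{8}{3} + \frac{l^{2}}{3}$
$\left(b{\left(H{\left(4 \right)} \right)} \left(-1\right) - 2\right) \left(\left(-5 + 6\right) 3 - 29\right) = \left(\left(- \frac{8}{3} + \frac{\left(\left(-2\right) 4\right)^{2}}{3}\right) \left(-1\right) - 2\right) \left(\left(-5 + 6\right) 3 - 29\right) = \left(\left(- \frac{8}{3} + \frac{\left(-8\right)^{2}}{3}\right) \left(-1\right) - 2\right) \left(1 \cdot 3 - 29\right) = \left(\left(- \frac{8}{3} + \frac{1}{3} \cdot 64\right) \left(-1\right) - 2\right) \left(3 - 29\right) = \left(\left(- \frac{8}{3} + \frac{64}{3}\right) \left(-1\right) - 2\right) \left(-26\right) = \left(\frac{56}{3} \left(-1\right) - 2\right) \left(-26\right) = \left(- \frac{56}{3} - 2\right) \left(-26\right) = \left(- \frac{62}{3}\right) \left(-26\right) = \frac{1612}{3}$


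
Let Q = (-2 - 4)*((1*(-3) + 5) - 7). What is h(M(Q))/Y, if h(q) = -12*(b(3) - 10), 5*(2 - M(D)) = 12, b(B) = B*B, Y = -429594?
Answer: -2/71599 ≈ -2.7933e-5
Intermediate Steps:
b(B) = B²
Q = 30 (Q = -6*((-3 + 5) - 7) = -6*(2 - 7) = -6*(-5) = 30)
M(D) = -⅖ (M(D) = 2 - ⅕*12 = 2 - 12/5 = -⅖)
h(q) = 12 (h(q) = -12*(3² - 10) = -12*(9 - 10) = -12*(-1) = 12)
h(M(Q))/Y = 12/(-429594) = 12*(-1/429594) = -2/71599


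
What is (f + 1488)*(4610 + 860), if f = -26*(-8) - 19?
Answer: 9173190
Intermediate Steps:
f = 189 (f = 208 - 19 = 189)
(f + 1488)*(4610 + 860) = (189 + 1488)*(4610 + 860) = 1677*5470 = 9173190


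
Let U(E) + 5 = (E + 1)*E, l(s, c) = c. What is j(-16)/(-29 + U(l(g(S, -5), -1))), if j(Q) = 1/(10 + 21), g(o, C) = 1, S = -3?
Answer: -1/1054 ≈ -0.00094877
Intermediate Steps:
U(E) = -5 + E*(1 + E) (U(E) = -5 + (E + 1)*E = -5 + (1 + E)*E = -5 + E*(1 + E))
j(Q) = 1/31
j(-16)/(-29 + U(l(g(S, -5), -1))) = 1/(31*(-29 + (-5 - 1 + (-1)²))) = 1/(31*(-29 + (-5 - 1 + 1))) = 1/(31*(-29 - 5)) = (1/31)/(-34) = (1/31)*(-1/34) = -1/1054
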